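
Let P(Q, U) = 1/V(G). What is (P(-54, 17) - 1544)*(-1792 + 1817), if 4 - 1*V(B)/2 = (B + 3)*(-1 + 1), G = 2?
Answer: -308775/8 ≈ -38597.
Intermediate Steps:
V(B) = 8 (V(B) = 8 - 2*(B + 3)*(-1 + 1) = 8 - 2*(3 + B)*0 = 8 - 2*0 = 8 + 0 = 8)
P(Q, U) = 1/8
(P(-54, 17) - 1544)*(-1792 + 1817) = (1/8 - 1544)*(-1792 + 1817) = -12351/8*25 = -308775/8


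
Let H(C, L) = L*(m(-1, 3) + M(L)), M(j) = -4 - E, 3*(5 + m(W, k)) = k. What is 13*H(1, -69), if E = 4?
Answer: 10764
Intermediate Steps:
m(W, k) = -5 + k/3
M(j) = -8 (M(j) = -4 - 1*4 = -4 - 4 = -8)
H(C, L) = -12*L (H(C, L) = L*((-5 + (⅓)*3) - 8) = L*((-5 + 1) - 8) = L*(-4 - 8) = L*(-12) = -12*L)
13*H(1, -69) = 13*(-12*(-69)) = 13*828 = 10764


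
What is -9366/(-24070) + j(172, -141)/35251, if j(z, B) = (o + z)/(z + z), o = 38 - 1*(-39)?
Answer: 56790665667/145940550040 ≈ 0.38914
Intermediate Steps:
o = 77 (o = 38 + 39 = 77)
j(z, B) = (77 + z)/(2*z) (j(z, B) = (77 + z)/(z + z) = (77 + z)/((2*z)) = (77 + z)*(1/(2*z)) = (77 + z)/(2*z))
-9366/(-24070) + j(172, -141)/35251 = -9366/(-24070) + ((1/2)*(77 + 172)/172)/35251 = -9366*(-1/24070) + ((1/2)*(1/172)*249)*(1/35251) = 4683/12035 + (249/344)*(1/35251) = 4683/12035 + 249/12126344 = 56790665667/145940550040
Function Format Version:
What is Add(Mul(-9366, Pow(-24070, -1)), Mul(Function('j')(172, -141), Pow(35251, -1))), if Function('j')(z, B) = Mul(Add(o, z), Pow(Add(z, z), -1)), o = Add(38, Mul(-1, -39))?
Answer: Rational(56790665667, 145940550040) ≈ 0.38914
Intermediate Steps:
o = 77 (o = Add(38, 39) = 77)
Function('j')(z, B) = Mul(Rational(1, 2), Pow(z, -1), Add(77, z)) (Function('j')(z, B) = Mul(Add(77, z), Pow(Add(z, z), -1)) = Mul(Add(77, z), Pow(Mul(2, z), -1)) = Mul(Add(77, z), Mul(Rational(1, 2), Pow(z, -1))) = Mul(Rational(1, 2), Pow(z, -1), Add(77, z)))
Add(Mul(-9366, Pow(-24070, -1)), Mul(Function('j')(172, -141), Pow(35251, -1))) = Add(Mul(-9366, Pow(-24070, -1)), Mul(Mul(Rational(1, 2), Pow(172, -1), Add(77, 172)), Pow(35251, -1))) = Add(Mul(-9366, Rational(-1, 24070)), Mul(Mul(Rational(1, 2), Rational(1, 172), 249), Rational(1, 35251))) = Add(Rational(4683, 12035), Mul(Rational(249, 344), Rational(1, 35251))) = Add(Rational(4683, 12035), Rational(249, 12126344)) = Rational(56790665667, 145940550040)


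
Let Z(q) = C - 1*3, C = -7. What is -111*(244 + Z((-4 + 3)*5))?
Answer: -25974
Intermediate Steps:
Z(q) = -10 (Z(q) = -7 - 1*3 = -7 - 3 = -10)
-111*(244 + Z((-4 + 3)*5)) = -111*(244 - 10) = -111*234 = -25974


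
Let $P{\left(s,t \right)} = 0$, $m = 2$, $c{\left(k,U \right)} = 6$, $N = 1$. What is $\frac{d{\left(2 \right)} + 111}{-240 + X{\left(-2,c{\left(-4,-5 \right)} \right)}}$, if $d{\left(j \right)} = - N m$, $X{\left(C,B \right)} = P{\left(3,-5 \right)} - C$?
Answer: $- \frac{109}{238} \approx -0.45798$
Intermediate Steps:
$X{\left(C,B \right)} = - C$ ($X{\left(C,B \right)} = 0 - C = - C$)
$d{\left(j \right)} = -2$ ($d{\left(j \right)} = \left(-1\right) 1 \cdot 2 = \left(-1\right) 2 = -2$)
$\frac{d{\left(2 \right)} + 111}{-240 + X{\left(-2,c{\left(-4,-5 \right)} \right)}} = \frac{-2 + 111}{-240 - -2} = \frac{109}{-240 + 2} = \frac{109}{-238} = 109 \left(- \frac{1}{238}\right) = - \frac{109}{238}$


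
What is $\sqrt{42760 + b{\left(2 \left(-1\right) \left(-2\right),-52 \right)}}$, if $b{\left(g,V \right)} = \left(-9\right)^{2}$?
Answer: $\sqrt{42841} \approx 206.98$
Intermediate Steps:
$b{\left(g,V \right)} = 81$
$\sqrt{42760 + b{\left(2 \left(-1\right) \left(-2\right),-52 \right)}} = \sqrt{42760 + 81} = \sqrt{42841}$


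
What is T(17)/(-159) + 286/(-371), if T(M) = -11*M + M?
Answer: 332/1113 ≈ 0.29829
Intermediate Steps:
T(M) = -10*M
T(17)/(-159) + 286/(-371) = -10*17/(-159) + 286/(-371) = -170*(-1/159) + 286*(-1/371) = 170/159 - 286/371 = 332/1113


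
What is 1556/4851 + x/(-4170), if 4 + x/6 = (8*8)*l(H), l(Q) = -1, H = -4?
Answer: 1411288/3371445 ≈ 0.41860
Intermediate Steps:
x = -408 (x = -24 + 6*((8*8)*(-1)) = -24 + 6*(64*(-1)) = -24 + 6*(-64) = -24 - 384 = -408)
1556/4851 + x/(-4170) = 1556/4851 - 408/(-4170) = 1556*(1/4851) - 408*(-1/4170) = 1556/4851 + 68/695 = 1411288/3371445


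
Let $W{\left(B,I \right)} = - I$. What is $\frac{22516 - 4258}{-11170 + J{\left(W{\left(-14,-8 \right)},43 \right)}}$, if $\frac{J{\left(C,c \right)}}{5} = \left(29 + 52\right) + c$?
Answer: $- \frac{9129}{5275} \approx -1.7306$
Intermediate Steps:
$J{\left(C,c \right)} = 405 + 5 c$ ($J{\left(C,c \right)} = 5 \left(\left(29 + 52\right) + c\right) = 5 \left(81 + c\right) = 405 + 5 c$)
$\frac{22516 - 4258}{-11170 + J{\left(W{\left(-14,-8 \right)},43 \right)}} = \frac{22516 - 4258}{-11170 + \left(405 + 5 \cdot 43\right)} = \frac{18258}{-11170 + \left(405 + 215\right)} = \frac{18258}{-11170 + 620} = \frac{18258}{-10550} = 18258 \left(- \frac{1}{10550}\right) = - \frac{9129}{5275}$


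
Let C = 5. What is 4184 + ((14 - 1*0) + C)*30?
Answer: 4754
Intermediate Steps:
4184 + ((14 - 1*0) + C)*30 = 4184 + ((14 - 1*0) + 5)*30 = 4184 + ((14 + 0) + 5)*30 = 4184 + (14 + 5)*30 = 4184 + 19*30 = 4184 + 570 = 4754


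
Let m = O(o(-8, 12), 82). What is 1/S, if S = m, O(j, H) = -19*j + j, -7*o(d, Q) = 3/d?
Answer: -28/27 ≈ -1.0370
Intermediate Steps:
o(d, Q) = -3/(7*d)
O(j, H) = -18*j
m = -27/28 (m = -(-54)/(7*(-8)) = -(-54)*(-1)/(7*8) = -18*3/56 = -27/28 ≈ -0.96429)
S = -27/28 ≈ -0.96429
1/S = 1/(-27/28) = -28/27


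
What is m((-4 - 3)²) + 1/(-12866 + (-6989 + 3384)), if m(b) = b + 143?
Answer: 3162431/16471 ≈ 192.00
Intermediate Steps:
m(b) = 143 + b
m((-4 - 3)²) + 1/(-12866 + (-6989 + 3384)) = (143 + (-4 - 3)²) + 1/(-12866 + (-6989 + 3384)) = (143 + (-7)²) + 1/(-12866 - 3605) = (143 + 49) + 1/(-16471) = 192 - 1/16471 = 3162431/16471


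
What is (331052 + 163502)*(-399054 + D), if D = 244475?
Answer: -76447662766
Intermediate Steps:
(331052 + 163502)*(-399054 + D) = (331052 + 163502)*(-399054 + 244475) = 494554*(-154579) = -76447662766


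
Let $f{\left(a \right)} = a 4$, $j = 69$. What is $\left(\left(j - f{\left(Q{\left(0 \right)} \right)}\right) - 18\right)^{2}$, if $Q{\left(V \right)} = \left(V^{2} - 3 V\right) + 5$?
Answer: $961$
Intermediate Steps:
$Q{\left(V \right)} = 5 + V^{2} - 3 V$
$f{\left(a \right)} = 4 a$
$\left(\left(j - f{\left(Q{\left(0 \right)} \right)}\right) - 18\right)^{2} = \left(\left(69 - 4 \left(5 + 0^{2} - 0\right)\right) - 18\right)^{2} = \left(\left(69 - 4 \left(5 + 0 + 0\right)\right) - 18\right)^{2} = \left(\left(69 - 4 \cdot 5\right) - 18\right)^{2} = \left(\left(69 - 20\right) - 18\right)^{2} = \left(49 - 18\right)^{2} = 31^{2} = 961$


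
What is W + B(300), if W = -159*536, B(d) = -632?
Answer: -85856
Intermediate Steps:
W = -85224
W + B(300) = -85224 - 632 = -85856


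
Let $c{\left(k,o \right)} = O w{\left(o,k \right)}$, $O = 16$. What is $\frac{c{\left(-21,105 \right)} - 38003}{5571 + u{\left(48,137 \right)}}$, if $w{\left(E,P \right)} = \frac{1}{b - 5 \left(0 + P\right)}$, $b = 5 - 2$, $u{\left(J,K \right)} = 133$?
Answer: $- \frac{1026077}{154008} \approx -6.6625$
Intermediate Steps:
$b = 3$ ($b = 5 - 2 = 3$)
$w{\left(E,P \right)} = \frac{1}{3 - 5 P}$ ($w{\left(E,P \right)} = \frac{1}{3 - 5 \left(0 + P\right)} = \frac{1}{3 - 5 P}$)
$c{\left(k,o \right)} = - \frac{16}{-3 + 5 k}$ ($c{\left(k,o \right)} = 16 \left(- \frac{1}{-3 + 5 k}\right) = - \frac{16}{-3 + 5 k}$)
$\frac{c{\left(-21,105 \right)} - 38003}{5571 + u{\left(48,137 \right)}} = \frac{- \frac{16}{-3 + 5 \left(-21\right)} - 38003}{5571 + 133} = \frac{- \frac{16}{-3 - 105} - 38003}{5704} = \left(- \frac{16}{-108} - 38003\right) \frac{1}{5704} = \left(\left(-16\right) \left(- \frac{1}{108}\right) - 38003\right) \frac{1}{5704} = \left(\frac{4}{27} - 38003\right) \frac{1}{5704} = \left(- \frac{1026077}{27}\right) \frac{1}{5704} = - \frac{1026077}{154008}$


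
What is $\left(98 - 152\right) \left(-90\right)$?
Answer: $4860$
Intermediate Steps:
$\left(98 - 152\right) \left(-90\right) = \left(-54\right) \left(-90\right) = 4860$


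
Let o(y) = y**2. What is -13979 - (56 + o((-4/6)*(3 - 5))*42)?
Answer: -42329/3 ≈ -14110.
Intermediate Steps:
-13979 - (56 + o((-4/6)*(3 - 5))*42) = -13979 - (56 + ((-4/6)*(3 - 5))**2*42) = -13979 - (56 + (-4*1/6*(-2))**2*42) = -13979 - (56 + (-2/3*(-2))**2*42) = -13979 - (56 + (4/3)**2*42) = -13979 - (56 + (16/9)*42) = -13979 - (56 + 224/3) = -13979 - 1*392/3 = -13979 - 392/3 = -42329/3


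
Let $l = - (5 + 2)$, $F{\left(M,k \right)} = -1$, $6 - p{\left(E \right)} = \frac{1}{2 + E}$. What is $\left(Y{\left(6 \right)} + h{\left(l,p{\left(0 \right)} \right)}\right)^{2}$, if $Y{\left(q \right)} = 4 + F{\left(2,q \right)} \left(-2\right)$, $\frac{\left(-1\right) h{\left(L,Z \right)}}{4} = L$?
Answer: $1156$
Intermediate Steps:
$p{\left(E \right)} = 6 - \frac{1}{2 + E}$
$l = -7$ ($l = \left(-1\right) 7 = -7$)
$h{\left(L,Z \right)} = - 4 L$
$Y{\left(q \right)} = 6$ ($Y{\left(q \right)} = 4 - -2 = 4 + 2 = 6$)
$\left(Y{\left(6 \right)} + h{\left(l,p{\left(0 \right)} \right)}\right)^{2} = \left(6 - -28\right)^{2} = \left(6 + 28\right)^{2} = 34^{2} = 1156$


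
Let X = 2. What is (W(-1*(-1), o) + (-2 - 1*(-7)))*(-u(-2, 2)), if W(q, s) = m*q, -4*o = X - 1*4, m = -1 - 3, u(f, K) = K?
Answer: -2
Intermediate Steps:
m = -4
o = ½ (o = -(2 - 1*4)/4 = -(2 - 4)/4 = -¼*(-2) = ½ ≈ 0.50000)
W(q, s) = -4*q
(W(-1*(-1), o) + (-2 - 1*(-7)))*(-u(-2, 2)) = (-(-4)*(-1) + (-2 - 1*(-7)))*(-1*2) = (-4*1 + (-2 + 7))*(-2) = (-4 + 5)*(-2) = 1*(-2) = -2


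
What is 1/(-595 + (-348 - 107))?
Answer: -1/1050 ≈ -0.00095238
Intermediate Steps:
1/(-595 + (-348 - 107)) = 1/(-595 - 455) = 1/(-1050) = -1/1050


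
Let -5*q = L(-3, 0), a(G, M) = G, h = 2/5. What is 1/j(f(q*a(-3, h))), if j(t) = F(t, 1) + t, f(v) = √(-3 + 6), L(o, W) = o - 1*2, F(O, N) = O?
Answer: √3/6 ≈ 0.28868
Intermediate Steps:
h = ⅖ (h = 2*(⅕) = ⅖ ≈ 0.40000)
L(o, W) = -2 + o (L(o, W) = o - 2 = -2 + o)
q = 1 (q = -(-2 - 3)/5 = -⅕*(-5) = 1)
f(v) = √3
j(t) = 2*t (j(t) = t + t = 2*t)
1/j(f(q*a(-3, h))) = 1/(2*√3) = √3/6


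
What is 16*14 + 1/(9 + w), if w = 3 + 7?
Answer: 4257/19 ≈ 224.05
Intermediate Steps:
w = 10
16*14 + 1/(9 + w) = 16*14 + 1/(9 + 10) = 224 + 1/19 = 4257/19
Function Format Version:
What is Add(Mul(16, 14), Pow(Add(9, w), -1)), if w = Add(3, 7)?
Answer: Rational(4257, 19) ≈ 224.05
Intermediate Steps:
w = 10
Add(Mul(16, 14), Pow(Add(9, w), -1)) = Add(Mul(16, 14), Pow(Add(9, 10), -1)) = Add(224, Pow(19, -1)) = Add(224, Rational(1, 19)) = Rational(4257, 19)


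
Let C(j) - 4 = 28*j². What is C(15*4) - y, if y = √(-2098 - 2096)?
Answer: 100804 - 3*I*√466 ≈ 1.008e+5 - 64.761*I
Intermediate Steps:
y = 3*I*√466 (y = √(-4194) = 3*I*√466 ≈ 64.761*I)
C(j) = 4 + 28*j²
C(15*4) - y = (4 + 28*(15*4)²) - 3*I*√466 = (4 + 28*60²) - 3*I*√466 = (4 + 28*3600) - 3*I*√466 = (4 + 100800) - 3*I*√466 = 100804 - 3*I*√466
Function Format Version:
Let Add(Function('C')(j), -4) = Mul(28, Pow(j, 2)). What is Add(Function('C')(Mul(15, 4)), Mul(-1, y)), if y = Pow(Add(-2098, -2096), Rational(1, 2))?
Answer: Add(100804, Mul(-3, I, Pow(466, Rational(1, 2)))) ≈ Add(1.0080e+5, Mul(-64.761, I))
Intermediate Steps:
y = Mul(3, I, Pow(466, Rational(1, 2))) (y = Pow(-4194, Rational(1, 2)) = Mul(3, I, Pow(466, Rational(1, 2))) ≈ Mul(64.761, I))
Function('C')(j) = Add(4, Mul(28, Pow(j, 2)))
Add(Function('C')(Mul(15, 4)), Mul(-1, y)) = Add(Add(4, Mul(28, Pow(Mul(15, 4), 2))), Mul(-1, Mul(3, I, Pow(466, Rational(1, 2))))) = Add(Add(4, Mul(28, Pow(60, 2))), Mul(-3, I, Pow(466, Rational(1, 2)))) = Add(Add(4, Mul(28, 3600)), Mul(-3, I, Pow(466, Rational(1, 2)))) = Add(Add(4, 100800), Mul(-3, I, Pow(466, Rational(1, 2)))) = Add(100804, Mul(-3, I, Pow(466, Rational(1, 2))))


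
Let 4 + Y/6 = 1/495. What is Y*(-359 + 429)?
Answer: -55412/33 ≈ -1679.2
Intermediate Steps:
Y = -3958/165 (Y = -24 + 6/495 = -24 + 6*(1/495) = -24 + 2/165 = -3958/165 ≈ -23.988)
Y*(-359 + 429) = -3958*(-359 + 429)/165 = -3958/165*70 = -55412/33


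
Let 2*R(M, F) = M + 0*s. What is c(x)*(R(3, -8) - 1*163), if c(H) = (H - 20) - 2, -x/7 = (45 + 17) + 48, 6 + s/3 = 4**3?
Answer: 127908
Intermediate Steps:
s = 174 (s = -18 + 3*4**3 = -18 + 3*64 = -18 + 192 = 174)
x = -770 (x = -7*((45 + 17) + 48) = -7*(62 + 48) = -7*110 = -770)
R(M, F) = M/2 (R(M, F) = (M + 0*174)/2 = (M + 0)/2 = M/2)
c(H) = -22 + H (c(H) = (-20 + H) - 2 = -22 + H)
c(x)*(R(3, -8) - 1*163) = (-22 - 770)*((1/2)*3 - 1*163) = -792*(3/2 - 163) = -792*(-323/2) = 127908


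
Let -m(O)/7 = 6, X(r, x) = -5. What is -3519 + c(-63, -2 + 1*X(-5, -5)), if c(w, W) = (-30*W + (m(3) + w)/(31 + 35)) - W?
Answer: -72679/22 ≈ -3303.6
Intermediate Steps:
m(O) = -42 (m(O) = -7*6 = -42)
c(w, W) = -7/11 - 31*W + w/66 (c(w, W) = (-30*W + (-42 + w)/(31 + 35)) - W = (-30*W + (-42 + w)/66) - W = (-30*W + (-42 + w)*(1/66)) - W = (-30*W + (-7/11 + w/66)) - W = (-7/11 - 30*W + w/66) - W = -7/11 - 31*W + w/66)
-3519 + c(-63, -2 + 1*X(-5, -5)) = -3519 + (-7/11 - 31*(-2 + 1*(-5)) + (1/66)*(-63)) = -3519 + (-7/11 - 31*(-2 - 5) - 21/22) = -3519 + (-7/11 - 31*(-7) - 21/22) = -3519 + (-7/11 + 217 - 21/22) = -3519 + 4739/22 = -72679/22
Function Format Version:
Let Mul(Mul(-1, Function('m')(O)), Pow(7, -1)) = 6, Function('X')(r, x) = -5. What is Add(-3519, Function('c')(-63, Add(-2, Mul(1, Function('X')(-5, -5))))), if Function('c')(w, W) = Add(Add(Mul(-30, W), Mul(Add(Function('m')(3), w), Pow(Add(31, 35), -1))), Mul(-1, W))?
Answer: Rational(-72679, 22) ≈ -3303.6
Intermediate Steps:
Function('m')(O) = -42 (Function('m')(O) = Mul(-7, 6) = -42)
Function('c')(w, W) = Add(Rational(-7, 11), Mul(-31, W), Mul(Rational(1, 66), w)) (Function('c')(w, W) = Add(Add(Mul(-30, W), Mul(Add(-42, w), Pow(Add(31, 35), -1))), Mul(-1, W)) = Add(Add(Mul(-30, W), Mul(Add(-42, w), Pow(66, -1))), Mul(-1, W)) = Add(Add(Mul(-30, W), Mul(Add(-42, w), Rational(1, 66))), Mul(-1, W)) = Add(Add(Mul(-30, W), Add(Rational(-7, 11), Mul(Rational(1, 66), w))), Mul(-1, W)) = Add(Add(Rational(-7, 11), Mul(-30, W), Mul(Rational(1, 66), w)), Mul(-1, W)) = Add(Rational(-7, 11), Mul(-31, W), Mul(Rational(1, 66), w)))
Add(-3519, Function('c')(-63, Add(-2, Mul(1, Function('X')(-5, -5))))) = Add(-3519, Add(Rational(-7, 11), Mul(-31, Add(-2, Mul(1, -5))), Mul(Rational(1, 66), -63))) = Add(-3519, Add(Rational(-7, 11), Mul(-31, Add(-2, -5)), Rational(-21, 22))) = Add(-3519, Add(Rational(-7, 11), Mul(-31, -7), Rational(-21, 22))) = Add(-3519, Add(Rational(-7, 11), 217, Rational(-21, 22))) = Add(-3519, Rational(4739, 22)) = Rational(-72679, 22)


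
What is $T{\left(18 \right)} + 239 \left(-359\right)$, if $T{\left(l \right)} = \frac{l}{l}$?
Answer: $-85800$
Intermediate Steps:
$T{\left(l \right)} = 1$
$T{\left(18 \right)} + 239 \left(-359\right) = 1 + 239 \left(-359\right) = 1 - 85801 = -85800$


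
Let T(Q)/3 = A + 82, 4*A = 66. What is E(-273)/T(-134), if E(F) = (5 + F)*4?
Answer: -2144/591 ≈ -3.6278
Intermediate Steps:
A = 33/2 (A = (1/4)*66 = 33/2 ≈ 16.500)
E(F) = 20 + 4*F
T(Q) = 591/2 (T(Q) = 3*(33/2 + 82) = 3*(197/2) = 591/2)
E(-273)/T(-134) = (20 + 4*(-273))/(591/2) = (20 - 1092)*(2/591) = -1072*2/591 = -2144/591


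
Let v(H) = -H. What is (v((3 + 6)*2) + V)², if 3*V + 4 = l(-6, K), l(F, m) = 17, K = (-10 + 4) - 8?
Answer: 1681/9 ≈ 186.78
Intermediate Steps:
K = -14 (K = -6 - 8 = -14)
V = 13/3 (V = -4/3 + (⅓)*17 = -4/3 + 17/3 = 13/3 ≈ 4.3333)
(v((3 + 6)*2) + V)² = (-(3 + 6)*2 + 13/3)² = (-9*2 + 13/3)² = (-1*18 + 13/3)² = (-18 + 13/3)² = (-41/3)² = 1681/9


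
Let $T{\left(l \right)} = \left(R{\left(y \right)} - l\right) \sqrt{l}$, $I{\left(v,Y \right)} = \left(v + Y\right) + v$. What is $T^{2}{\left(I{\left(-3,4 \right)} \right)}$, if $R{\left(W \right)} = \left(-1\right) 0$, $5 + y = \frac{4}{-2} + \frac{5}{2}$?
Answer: $-8$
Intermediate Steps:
$I{\left(v,Y \right)} = Y + 2 v$ ($I{\left(v,Y \right)} = \left(Y + v\right) + v = Y + 2 v$)
$y = - \frac{9}{2}$ ($y = -5 + \left(\frac{4}{-2} + \frac{5}{2}\right) = -5 + \left(4 \left(- \frac{1}{2}\right) + 5 \cdot \frac{1}{2}\right) = -5 + \left(-2 + \frac{5}{2}\right) = -5 + \frac{1}{2} = - \frac{9}{2} \approx -4.5$)
$R{\left(W \right)} = 0$
$T{\left(l \right)} = - l^{\frac{3}{2}}$ ($T{\left(l \right)} = \left(0 - l\right) \sqrt{l} = - l \sqrt{l} = - l^{\frac{3}{2}}$)
$T^{2}{\left(I{\left(-3,4 \right)} \right)} = \left(- \left(4 + 2 \left(-3\right)\right)^{\frac{3}{2}}\right)^{2} = \left(- \left(4 - 6\right)^{\frac{3}{2}}\right)^{2} = \left(- \left(-2\right)^{\frac{3}{2}}\right)^{2} = \left(- \left(-2\right) i \sqrt{2}\right)^{2} = \left(2 i \sqrt{2}\right)^{2} = -8$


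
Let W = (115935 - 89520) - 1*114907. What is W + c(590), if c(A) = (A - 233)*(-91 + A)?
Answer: 89651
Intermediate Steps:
W = -88492 (W = 26415 - 114907 = -88492)
c(A) = (-233 + A)*(-91 + A)
W + c(590) = -88492 + (21203 + 590² - 324*590) = -88492 + (21203 + 348100 - 191160) = -88492 + 178143 = 89651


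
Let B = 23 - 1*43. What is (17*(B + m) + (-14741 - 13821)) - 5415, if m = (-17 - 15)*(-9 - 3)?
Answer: -27789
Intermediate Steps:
m = 384 (m = -32*(-12) = 384)
B = -20 (B = 23 - 43 = -20)
(17*(B + m) + (-14741 - 13821)) - 5415 = (17*(-20 + 384) + (-14741 - 13821)) - 5415 = (17*364 - 28562) - 5415 = (6188 - 28562) - 5415 = -22374 - 5415 = -27789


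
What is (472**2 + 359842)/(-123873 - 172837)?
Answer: -291313/148355 ≈ -1.9636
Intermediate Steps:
(472**2 + 359842)/(-123873 - 172837) = (222784 + 359842)/(-296710) = 582626*(-1/296710) = -291313/148355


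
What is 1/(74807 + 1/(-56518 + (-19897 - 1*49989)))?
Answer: 126404/9455904027 ≈ 1.3368e-5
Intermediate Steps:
1/(74807 + 1/(-56518 + (-19897 - 1*49989))) = 1/(74807 + 1/(-56518 + (-19897 - 49989))) = 1/(74807 + 1/(-56518 - 69886)) = 1/(74807 + 1/(-126404)) = 1/(74807 - 1/126404) = 1/(9455904027/126404) = 126404/9455904027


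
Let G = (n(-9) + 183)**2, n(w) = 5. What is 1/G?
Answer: 1/35344 ≈ 2.8293e-5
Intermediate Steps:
G = 35344 (G = (5 + 183)**2 = 188**2 = 35344)
1/G = 1/35344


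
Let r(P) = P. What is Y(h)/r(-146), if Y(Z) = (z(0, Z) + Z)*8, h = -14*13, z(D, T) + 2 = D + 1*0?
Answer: 736/73 ≈ 10.082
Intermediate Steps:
z(D, T) = -2 + D (z(D, T) = -2 + (D + 1*0) = -2 + (D + 0) = -2 + D)
h = -182
Y(Z) = -16 + 8*Z (Y(Z) = ((-2 + 0) + Z)*8 = (-2 + Z)*8 = -16 + 8*Z)
Y(h)/r(-146) = (-16 + 8*(-182))/(-146) = (-16 - 1456)*(-1/146) = -1472*(-1/146) = 736/73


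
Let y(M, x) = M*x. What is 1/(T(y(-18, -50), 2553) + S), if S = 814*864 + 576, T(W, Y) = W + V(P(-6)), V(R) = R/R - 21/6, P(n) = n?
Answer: 2/1409539 ≈ 1.4189e-6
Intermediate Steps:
V(R) = -5/2 (V(R) = 1 - 21*⅙ = 1 - 7/2 = -5/2)
T(W, Y) = -5/2 + W (T(W, Y) = W - 5/2 = -5/2 + W)
S = 703872 (S = 703296 + 576 = 703872)
1/(T(y(-18, -50), 2553) + S) = 1/((-5/2 - 18*(-50)) + 703872) = 1/((-5/2 + 900) + 703872) = 1/(1795/2 + 703872) = 1/(1409539/2) = 2/1409539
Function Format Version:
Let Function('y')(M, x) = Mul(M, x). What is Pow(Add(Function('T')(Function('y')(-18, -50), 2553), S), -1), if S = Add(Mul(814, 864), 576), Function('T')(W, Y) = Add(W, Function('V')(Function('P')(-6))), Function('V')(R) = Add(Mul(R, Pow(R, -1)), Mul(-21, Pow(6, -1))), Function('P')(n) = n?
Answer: Rational(2, 1409539) ≈ 1.4189e-6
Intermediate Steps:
Function('V')(R) = Rational(-5, 2) (Function('V')(R) = Add(1, Mul(-21, Rational(1, 6))) = Add(1, Rational(-7, 2)) = Rational(-5, 2))
Function('T')(W, Y) = Add(Rational(-5, 2), W) (Function('T')(W, Y) = Add(W, Rational(-5, 2)) = Add(Rational(-5, 2), W))
S = 703872 (S = Add(703296, 576) = 703872)
Pow(Add(Function('T')(Function('y')(-18, -50), 2553), S), -1) = Pow(Add(Add(Rational(-5, 2), Mul(-18, -50)), 703872), -1) = Pow(Add(Add(Rational(-5, 2), 900), 703872), -1) = Pow(Add(Rational(1795, 2), 703872), -1) = Pow(Rational(1409539, 2), -1) = Rational(2, 1409539)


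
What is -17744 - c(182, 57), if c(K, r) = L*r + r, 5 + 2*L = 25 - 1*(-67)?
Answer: -40561/2 ≈ -20281.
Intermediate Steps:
L = 87/2 (L = -5/2 + (25 - 1*(-67))/2 = -5/2 + (25 + 67)/2 = -5/2 + (1/2)*92 = -5/2 + 46 = 87/2 ≈ 43.500)
c(K, r) = 89*r/2 (c(K, r) = 87*r/2 + r = 89*r/2)
-17744 - c(182, 57) = -17744 - 89*57/2 = -17744 - 1*5073/2 = -17744 - 5073/2 = -40561/2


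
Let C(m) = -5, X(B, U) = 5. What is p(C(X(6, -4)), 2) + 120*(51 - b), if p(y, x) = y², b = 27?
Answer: 2905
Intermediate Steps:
p(C(X(6, -4)), 2) + 120*(51 - b) = (-5)² + 120*(51 - 1*27) = 25 + 120*(51 - 27) = 25 + 120*24 = 25 + 2880 = 2905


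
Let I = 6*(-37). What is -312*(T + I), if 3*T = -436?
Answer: 114608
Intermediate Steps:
T = -436/3 (T = (⅓)*(-436) = -436/3 ≈ -145.33)
I = -222
-312*(T + I) = -312*(-436/3 - 222) = -312*(-1102/3) = 114608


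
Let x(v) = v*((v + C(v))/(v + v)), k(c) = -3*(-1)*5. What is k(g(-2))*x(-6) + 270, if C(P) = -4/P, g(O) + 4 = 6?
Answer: 230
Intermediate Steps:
g(O) = 2 (g(O) = -4 + 6 = 2)
k(c) = 15 (k(c) = 3*5 = 15)
x(v) = v/2 - 2/v (x(v) = v*((v - 4/v)/(v + v)) = v*((v - 4/v)/((2*v))) = v*((v - 4/v)*(1/(2*v))) = v*((v - 4/v)/(2*v)) = v/2 - 2/v)
k(g(-2))*x(-6) + 270 = 15*((½)*(-6) - 2/(-6)) + 270 = 15*(-3 - 2*(-⅙)) + 270 = 15*(-3 + ⅓) + 270 = 15*(-8/3) + 270 = -40 + 270 = 230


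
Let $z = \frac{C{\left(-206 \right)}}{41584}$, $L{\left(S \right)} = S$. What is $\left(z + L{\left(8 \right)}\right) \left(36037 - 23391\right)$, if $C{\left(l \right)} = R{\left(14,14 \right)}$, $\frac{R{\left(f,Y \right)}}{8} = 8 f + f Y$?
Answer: $\frac{264883116}{2599} \approx 1.0192 \cdot 10^{5}$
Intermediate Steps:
$R{\left(f,Y \right)} = 64 f + 8 Y f$ ($R{\left(f,Y \right)} = 8 \left(8 f + f Y\right) = 8 \left(8 f + Y f\right) = 64 f + 8 Y f$)
$C{\left(l \right)} = 2464$ ($C{\left(l \right)} = 8 \cdot 14 \left(8 + 14\right) = 8 \cdot 14 \cdot 22 = 2464$)
$z = \frac{154}{2599}$ ($z = \frac{2464}{41584} = 2464 \cdot \frac{1}{41584} = \frac{154}{2599} \approx 0.059254$)
$\left(z + L{\left(8 \right)}\right) \left(36037 - 23391\right) = \left(\frac{154}{2599} + 8\right) \left(36037 - 23391\right) = \frac{20946}{2599} \cdot 12646 = \frac{264883116}{2599}$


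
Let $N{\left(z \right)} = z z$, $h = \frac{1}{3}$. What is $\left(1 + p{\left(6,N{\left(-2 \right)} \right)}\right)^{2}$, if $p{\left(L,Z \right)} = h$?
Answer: $\frac{16}{9} \approx 1.7778$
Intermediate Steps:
$h = \frac{1}{3} \approx 0.33333$
$N{\left(z \right)} = z^{2}$
$p{\left(L,Z \right)} = \frac{1}{3}$
$\left(1 + p{\left(6,N{\left(-2 \right)} \right)}\right)^{2} = \left(1 + \frac{1}{3}\right)^{2} = \left(\frac{4}{3}\right)^{2} = \frac{16}{9}$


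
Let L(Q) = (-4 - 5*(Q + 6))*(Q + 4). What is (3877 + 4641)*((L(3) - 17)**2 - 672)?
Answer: 1098208704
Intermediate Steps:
L(Q) = (-34 - 5*Q)*(4 + Q) (L(Q) = (-4 - 5*(6 + Q))*(4 + Q) = (-4 + (-30 - 5*Q))*(4 + Q) = (-34 - 5*Q)*(4 + Q))
(3877 + 4641)*((L(3) - 17)**2 - 672) = (3877 + 4641)*(((-136 - 54*3 - 5*3**2) - 17)**2 - 672) = 8518*(((-136 - 162 - 5*9) - 17)**2 - 672) = 8518*(((-136 - 162 - 45) - 17)**2 - 672) = 8518*((-343 - 17)**2 - 672) = 8518*((-360)**2 - 672) = 8518*(129600 - 672) = 8518*128928 = 1098208704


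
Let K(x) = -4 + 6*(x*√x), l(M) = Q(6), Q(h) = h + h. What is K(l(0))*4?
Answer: -16 + 576*√3 ≈ 981.66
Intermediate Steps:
Q(h) = 2*h
l(M) = 12 (l(M) = 2*6 = 12)
K(x) = -4 + 6*x^(3/2)
K(l(0))*4 = (-4 + 6*12^(3/2))*4 = (-4 + 6*(24*√3))*4 = (-4 + 144*√3)*4 = -16 + 576*√3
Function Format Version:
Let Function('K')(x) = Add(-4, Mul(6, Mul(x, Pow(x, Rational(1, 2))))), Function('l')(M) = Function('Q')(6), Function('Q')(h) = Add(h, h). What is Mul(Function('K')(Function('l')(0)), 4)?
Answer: Add(-16, Mul(576, Pow(3, Rational(1, 2)))) ≈ 981.66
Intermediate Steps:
Function('Q')(h) = Mul(2, h)
Function('l')(M) = 12 (Function('l')(M) = Mul(2, 6) = 12)
Function('K')(x) = Add(-4, Mul(6, Pow(x, Rational(3, 2))))
Mul(Function('K')(Function('l')(0)), 4) = Mul(Add(-4, Mul(6, Pow(12, Rational(3, 2)))), 4) = Mul(Add(-4, Mul(6, Mul(24, Pow(3, Rational(1, 2))))), 4) = Mul(Add(-4, Mul(144, Pow(3, Rational(1, 2)))), 4) = Add(-16, Mul(576, Pow(3, Rational(1, 2))))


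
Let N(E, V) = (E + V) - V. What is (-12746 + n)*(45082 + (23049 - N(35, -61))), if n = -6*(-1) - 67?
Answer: -872105472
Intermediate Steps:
N(E, V) = E
n = -61 (n = 6 - 67 = -61)
(-12746 + n)*(45082 + (23049 - N(35, -61))) = (-12746 - 61)*(45082 + (23049 - 1*35)) = -12807*(45082 + (23049 - 35)) = -12807*(45082 + 23014) = -12807*68096 = -872105472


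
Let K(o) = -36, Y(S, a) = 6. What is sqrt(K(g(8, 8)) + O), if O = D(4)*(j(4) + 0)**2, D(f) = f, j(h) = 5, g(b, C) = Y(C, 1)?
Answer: 8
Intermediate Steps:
g(b, C) = 6
O = 100 (O = 4*(5 + 0)**2 = 4*5**2 = 4*25 = 100)
sqrt(K(g(8, 8)) + O) = sqrt(-36 + 100) = sqrt(64) = 8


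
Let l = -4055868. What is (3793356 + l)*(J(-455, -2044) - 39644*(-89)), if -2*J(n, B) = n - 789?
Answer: -926388572256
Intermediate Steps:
J(n, B) = 789/2 - n/2 (J(n, B) = -(n - 789)/2 = -(-789 + n)/2 = 789/2 - n/2)
(3793356 + l)*(J(-455, -2044) - 39644*(-89)) = (3793356 - 4055868)*((789/2 - 1/2*(-455)) - 39644*(-89)) = -262512*((789/2 + 455/2) + 3528316) = -262512*(622 + 3528316) = -262512*3528938 = -926388572256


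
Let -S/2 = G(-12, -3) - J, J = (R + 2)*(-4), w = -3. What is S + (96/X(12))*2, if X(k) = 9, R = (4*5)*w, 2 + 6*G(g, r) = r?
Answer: 487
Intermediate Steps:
G(g, r) = -1/3 + r/6
R = -60 (R = (4*5)*(-3) = 20*(-3) = -60)
J = 232 (J = (-60 + 2)*(-4) = -58*(-4) = 232)
S = 1397/3 (S = -2*((-1/3 + (1/6)*(-3)) - 1*232) = -2*((-1/3 - 1/2) - 232) = -2*(-5/6 - 232) = -2*(-1397/6) = 1397/3 ≈ 465.67)
S + (96/X(12))*2 = 1397/3 + (96/9)*2 = 1397/3 + (96*(1/9))*2 = 1397/3 + (32/3)*2 = 1397/3 + 64/3 = 487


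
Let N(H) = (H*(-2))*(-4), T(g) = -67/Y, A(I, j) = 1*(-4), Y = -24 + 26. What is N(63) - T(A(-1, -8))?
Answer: 1075/2 ≈ 537.50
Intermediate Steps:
Y = 2
A(I, j) = -4
T(g) = -67/2
N(H) = 8*H (N(H) = -2*H*(-4) = 8*H)
N(63) - T(A(-1, -8)) = 8*63 - 1*(-67/2) = 504 + 67/2 = 1075/2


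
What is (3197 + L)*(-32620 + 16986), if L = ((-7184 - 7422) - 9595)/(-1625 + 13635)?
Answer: -299952118273/6005 ≈ -4.9950e+7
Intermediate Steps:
L = -24201/12010 (L = (-14606 - 9595)/12010 = -24201*1/12010 = -24201/12010 ≈ -2.0151)
(3197 + L)*(-32620 + 16986) = (3197 - 24201/12010)*(-32620 + 16986) = (38371769/12010)*(-15634) = -299952118273/6005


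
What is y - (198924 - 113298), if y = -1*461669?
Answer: -547295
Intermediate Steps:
y = -461669
y - (198924 - 113298) = -461669 - (198924 - 113298) = -461669 - 1*85626 = -461669 - 85626 = -547295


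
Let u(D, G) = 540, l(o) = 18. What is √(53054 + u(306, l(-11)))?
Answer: √53594 ≈ 231.50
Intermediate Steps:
√(53054 + u(306, l(-11))) = √(53054 + 540) = √53594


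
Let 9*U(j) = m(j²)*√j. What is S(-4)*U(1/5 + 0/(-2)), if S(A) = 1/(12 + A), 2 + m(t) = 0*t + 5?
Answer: √5/120 ≈ 0.018634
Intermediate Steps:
m(t) = 3 (m(t) = -2 + (0*t + 5) = -2 + (0 + 5) = -2 + 5 = 3)
U(j) = √j/3 (U(j) = (3*√j)/9 = √j/3)
S(-4)*U(1/5 + 0/(-2)) = (√(1/5 + 0/(-2))/3)/(12 - 4) = (√(1*(⅕) + 0*(-½))/3)/8 = (√(⅕ + 0)/3)/8 = (√(⅕)/3)/8 = ((√5/5)/3)/8 = (√5/15)/8 = √5/120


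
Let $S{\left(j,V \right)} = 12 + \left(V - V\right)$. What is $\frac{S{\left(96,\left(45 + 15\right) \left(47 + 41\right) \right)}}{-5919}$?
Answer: $- \frac{4}{1973} \approx -0.0020274$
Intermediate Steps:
$S{\left(j,V \right)} = 12$ ($S{\left(j,V \right)} = 12 + 0 = 12$)
$\frac{S{\left(96,\left(45 + 15\right) \left(47 + 41\right) \right)}}{-5919} = \frac{12}{-5919} = 12 \left(- \frac{1}{5919}\right) = - \frac{4}{1973}$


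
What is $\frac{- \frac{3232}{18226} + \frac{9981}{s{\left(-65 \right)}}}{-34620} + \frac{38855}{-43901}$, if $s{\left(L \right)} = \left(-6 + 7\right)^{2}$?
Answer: $- \frac{1250113065449}{1065416686620} \approx -1.1734$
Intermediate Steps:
$s{\left(L \right)} = 1$ ($s{\left(L \right)} = 1^{2} = 1$)
$\frac{- \frac{3232}{18226} + \frac{9981}{s{\left(-65 \right)}}}{-34620} + \frac{38855}{-43901} = \frac{- \frac{3232}{18226} + \frac{9981}{1}}{-34620} + \frac{38855}{-43901} = \left(\left(-3232\right) \frac{1}{18226} + 9981 \cdot 1\right) \left(- \frac{1}{34620}\right) + 38855 \left(- \frac{1}{43901}\right) = \left(- \frac{1616}{9113} + 9981\right) \left(- \frac{1}{34620}\right) - \frac{38855}{43901} = \frac{90955237}{9113} \left(- \frac{1}{34620}\right) - \frac{38855}{43901} = - \frac{90955237}{315492060} - \frac{38855}{43901} = - \frac{1250113065449}{1065416686620}$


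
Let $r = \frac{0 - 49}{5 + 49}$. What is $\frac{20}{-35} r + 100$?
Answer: $\frac{2714}{27} \approx 100.52$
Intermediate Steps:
$r = - \frac{49}{54} \approx -0.90741$
$\frac{20}{-35} r + 100 = \frac{20}{-35} \left(- \frac{49}{54}\right) + 100 = 20 \left(- \frac{1}{35}\right) \left(- \frac{49}{54}\right) + 100 = \left(- \frac{4}{7}\right) \left(- \frac{49}{54}\right) + 100 = \frac{14}{27} + 100 = \frac{2714}{27}$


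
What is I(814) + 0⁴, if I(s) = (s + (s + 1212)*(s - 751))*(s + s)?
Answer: 209119856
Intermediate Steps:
I(s) = 2*s*(s + (-751 + s)*(1212 + s)) (I(s) = (s + (1212 + s)*(-751 + s))*(2*s) = (s + (-751 + s)*(1212 + s))*(2*s) = 2*s*(s + (-751 + s)*(1212 + s)))
I(814) + 0⁴ = 2*814*(-910212 + 814² + 462*814) + 0⁴ = 2*814*(-910212 + 662596 + 376068) + 0 = 2*814*128452 + 0 = 209119856 + 0 = 209119856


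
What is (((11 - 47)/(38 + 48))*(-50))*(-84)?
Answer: -75600/43 ≈ -1758.1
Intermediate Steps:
(((11 - 47)/(38 + 48))*(-50))*(-84) = (-36/86*(-50))*(-84) = (-36*1/86*(-50))*(-84) = -18/43*(-50)*(-84) = (900/43)*(-84) = -75600/43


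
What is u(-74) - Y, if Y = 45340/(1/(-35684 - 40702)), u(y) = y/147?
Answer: 509111162206/147 ≈ 3.4633e+9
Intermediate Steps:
u(y) = y/147 (u(y) = y*(1/147) = y/147)
Y = -3463341240 (Y = 45340/(1/(-76386)) = 45340/(-1/76386) = 45340*(-76386) = -3463341240)
u(-74) - Y = (1/147)*(-74) - 1*(-3463341240) = -74/147 + 3463341240 = 509111162206/147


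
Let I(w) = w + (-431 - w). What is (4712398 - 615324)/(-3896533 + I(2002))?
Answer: -2048537/1948482 ≈ -1.0513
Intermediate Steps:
I(w) = -431
(4712398 - 615324)/(-3896533 + I(2002)) = (4712398 - 615324)/(-3896533 - 431) = 4097074/(-3896964) = 4097074*(-1/3896964) = -2048537/1948482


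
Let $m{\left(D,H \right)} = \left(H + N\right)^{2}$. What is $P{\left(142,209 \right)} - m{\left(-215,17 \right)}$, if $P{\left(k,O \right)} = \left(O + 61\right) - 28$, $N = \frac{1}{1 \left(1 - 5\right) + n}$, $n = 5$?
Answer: $-82$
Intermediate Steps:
$N = 1$ ($N = \frac{1}{1 \left(1 - 5\right) + 5} = \frac{1}{1 \left(-4\right) + 5} = \frac{1}{-4 + 5} = 1^{-1} = 1$)
$m{\left(D,H \right)} = \left(1 + H\right)^{2}$ ($m{\left(D,H \right)} = \left(H + 1\right)^{2} = \left(1 + H\right)^{2}$)
$P{\left(k,O \right)} = 33 + O$ ($P{\left(k,O \right)} = \left(61 + O\right) - 28 = 33 + O$)
$P{\left(142,209 \right)} - m{\left(-215,17 \right)} = \left(33 + 209\right) - \left(1 + 17\right)^{2} = 242 - 18^{2} = 242 - 324 = -82$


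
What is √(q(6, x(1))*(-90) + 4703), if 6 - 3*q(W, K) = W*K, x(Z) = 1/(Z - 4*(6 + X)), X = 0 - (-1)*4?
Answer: √763607/13 ≈ 67.219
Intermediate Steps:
X = 4 (X = 0 - 1*(-4) = 0 + 4 = 4)
x(Z) = 1/(-40 + Z) (x(Z) = 1/(Z - 4*(6 + 4)) = 1/(Z - 4*10) = 1/(Z - 40) = 1/(-40 + Z))
q(W, K) = 2 - K*W/3 (q(W, K) = 2 - W*K/3 = 2 - K*W/3)
√(q(6, x(1))*(-90) + 4703) = √((2 - ⅓*6/(-40 + 1))*(-90) + 4703) = √((2 - ⅓*6/(-39))*(-90) + 4703) = √((2 - ⅓*(-1/39)*6)*(-90) + 4703) = √((2 + 2/39)*(-90) + 4703) = √((80/39)*(-90) + 4703) = √(-2400/13 + 4703) = √(58739/13) = √763607/13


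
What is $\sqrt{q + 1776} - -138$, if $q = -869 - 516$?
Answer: $138 + \sqrt{391} \approx 157.77$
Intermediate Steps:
$q = -1385$
$\sqrt{q + 1776} - -138 = \sqrt{-1385 + 1776} - -138 = \sqrt{391} + 138 = 138 + \sqrt{391}$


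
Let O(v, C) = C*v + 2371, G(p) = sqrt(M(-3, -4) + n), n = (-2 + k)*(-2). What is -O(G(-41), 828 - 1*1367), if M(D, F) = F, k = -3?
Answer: -2371 + 539*sqrt(6) ≈ -1050.7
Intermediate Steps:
n = 10 (n = (-2 - 3)*(-2) = -5*(-2) = 10)
G(p) = sqrt(6) (G(p) = sqrt(-4 + 10) = sqrt(6))
O(v, C) = 2371 + C*v
-O(G(-41), 828 - 1*1367) = -(2371 + (828 - 1*1367)*sqrt(6)) = -(2371 + (828 - 1367)*sqrt(6)) = -(2371 - 539*sqrt(6)) = -2371 + 539*sqrt(6)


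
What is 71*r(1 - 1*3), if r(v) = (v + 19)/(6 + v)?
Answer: 1207/4 ≈ 301.75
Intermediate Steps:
r(v) = (19 + v)/(6 + v)
71*r(1 - 1*3) = 71*((19 + (1 - 1*3))/(6 + (1 - 1*3))) = 71*((19 + (1 - 3))/(6 + (1 - 3))) = 71*((19 - 2)/(6 - 2)) = 71*(17/4) = 1207/4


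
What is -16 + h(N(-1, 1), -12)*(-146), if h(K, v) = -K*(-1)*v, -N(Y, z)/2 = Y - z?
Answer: 6992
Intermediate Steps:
N(Y, z) = -2*Y + 2*z (N(Y, z) = -2*(Y - z) = -2*Y + 2*z)
h(K, v) = K*v (h(K, v) = -(-K)*v = -(-1)*K*v = K*v)
-16 + h(N(-1, 1), -12)*(-146) = -16 + ((-2*(-1) + 2*1)*(-12))*(-146) = -16 + ((2 + 2)*(-12))*(-146) = -16 + (4*(-12))*(-146) = -16 - 48*(-146) = -16 + 7008 = 6992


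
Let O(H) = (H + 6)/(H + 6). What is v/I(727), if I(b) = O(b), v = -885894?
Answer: -885894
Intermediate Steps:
O(H) = 1 (O(H) = (6 + H)/(6 + H) = 1)
I(b) = 1
v/I(727) = -885894/1 = -885894*1 = -885894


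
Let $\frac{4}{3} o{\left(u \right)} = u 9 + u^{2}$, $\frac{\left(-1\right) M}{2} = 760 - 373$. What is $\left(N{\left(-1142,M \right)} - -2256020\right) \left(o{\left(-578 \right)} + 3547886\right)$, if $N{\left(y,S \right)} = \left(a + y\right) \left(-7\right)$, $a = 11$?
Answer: $\frac{17181232967015}{2} \approx 8.5906 \cdot 10^{12}$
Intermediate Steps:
$M = -774$ ($M = - 2 \left(760 - 373\right) = \left(-2\right) 387 = -774$)
$N{\left(y,S \right)} = -77 - 7 y$ ($N{\left(y,S \right)} = \left(11 + y\right) \left(-7\right) = -77 - 7 y$)
$o{\left(u \right)} = \frac{3 u^{2}}{4} + \frac{27 u}{4}$ ($o{\left(u \right)} = \frac{3 \left(u 9 + u^{2}\right)}{4} = \frac{3 \left(9 u + u^{2}\right)}{4} = \frac{3 \left(u^{2} + 9 u\right)}{4} = \frac{3 u^{2}}{4} + \frac{27 u}{4}$)
$\left(N{\left(-1142,M \right)} - -2256020\right) \left(o{\left(-578 \right)} + 3547886\right) = \left(\left(-77 - -7994\right) - -2256020\right) \left(\frac{3}{4} \left(-578\right) \left(9 - 578\right) + 3547886\right) = \left(\left(-77 + 7994\right) + 2256020\right) \left(\frac{3}{4} \left(-578\right) \left(-569\right) + 3547886\right) = \left(7917 + 2256020\right) \left(\frac{493323}{2} + 3547886\right) = 2263937 \cdot \frac{7589095}{2} = \frac{17181232967015}{2}$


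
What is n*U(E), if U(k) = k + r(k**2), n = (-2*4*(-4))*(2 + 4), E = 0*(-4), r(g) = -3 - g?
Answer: -576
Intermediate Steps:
E = 0
n = 192 (n = -8*(-4)*6 = 32*6 = 192)
U(k) = -3 + k - k**2 (U(k) = k + (-3 - k**2) = -3 + k - k**2)
n*U(E) = 192*(-3 + 0 - 1*0**2) = 192*(-3 + 0 - 1*0) = 192*(-3 + 0 + 0) = 192*(-3) = -576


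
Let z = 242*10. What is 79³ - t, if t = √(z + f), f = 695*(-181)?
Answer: 493039 - 5*I*√4935 ≈ 4.9304e+5 - 351.25*I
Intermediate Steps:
f = -125795
z = 2420
t = 5*I*√4935 (t = √(2420 - 125795) = √(-123375) = 5*I*√4935 ≈ 351.25*I)
79³ - t = 79³ - 5*I*√4935 = 493039 - 5*I*√4935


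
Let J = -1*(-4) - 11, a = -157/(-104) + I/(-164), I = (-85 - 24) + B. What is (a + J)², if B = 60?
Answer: 490046769/18181696 ≈ 26.953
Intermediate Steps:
I = -49 (I = (-85 - 24) + 60 = -109 + 60 = -49)
a = 7711/4264 (a = -157/(-104) - 49/(-164) = -157*(-1/104) - 49*(-1/164) = 157/104 + 49/164 = 7711/4264 ≈ 1.8084)
J = -7 (J = 4 - 11 = -7)
(a + J)² = (7711/4264 - 7)² = (-22137/4264)² = 490046769/18181696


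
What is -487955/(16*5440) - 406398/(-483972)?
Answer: -3346394589/702082048 ≈ -4.7664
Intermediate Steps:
-487955/(16*5440) - 406398/(-483972) = -487955/87040 - 406398*(-1/483972) = -487955*1/87040 + 67733/80662 = -97591/17408 + 67733/80662 = -3346394589/702082048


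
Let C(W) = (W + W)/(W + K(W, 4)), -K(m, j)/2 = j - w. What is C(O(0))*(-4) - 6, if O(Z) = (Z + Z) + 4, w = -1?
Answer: -⅔ ≈ -0.66667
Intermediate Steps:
K(m, j) = -2 - 2*j (K(m, j) = -2*(j - 1*(-1)) = -2*(j + 1) = -2*(1 + j) = -2 - 2*j)
O(Z) = 4 + 2*Z (O(Z) = 2*Z + 4 = 4 + 2*Z)
C(W) = 2*W/(-10 + W) (C(W) = (W + W)/(W + (-2 - 2*4)) = (2*W)/(W + (-2 - 8)) = (2*W)/(W - 10) = (2*W)/(-10 + W) = 2*W/(-10 + W))
C(O(0))*(-4) - 6 = (2*(4 + 2*0)/(-10 + (4 + 2*0)))*(-4) - 6 = (2*(4 + 0)/(-10 + (4 + 0)))*(-4) - 6 = (2*4/(-10 + 4))*(-4) - 6 = (2*4/(-6))*(-4) - 6 = (2*4*(-⅙))*(-4) - 6 = -4/3*(-4) - 6 = 16/3 - 6 = -⅔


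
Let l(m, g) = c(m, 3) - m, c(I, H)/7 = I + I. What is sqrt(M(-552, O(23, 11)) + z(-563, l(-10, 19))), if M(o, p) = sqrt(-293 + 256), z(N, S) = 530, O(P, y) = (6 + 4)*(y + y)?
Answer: sqrt(530 + I*sqrt(37)) ≈ 23.022 + 0.1321*I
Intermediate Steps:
c(I, H) = 14*I (c(I, H) = 7*(I + I) = 7*(2*I) = 14*I)
O(P, y) = 20*y (O(P, y) = 10*(2*y) = 20*y)
l(m, g) = 13*m (l(m, g) = 14*m - m = 13*m)
M(o, p) = I*sqrt(37) (M(o, p) = sqrt(-37) = I*sqrt(37))
sqrt(M(-552, O(23, 11)) + z(-563, l(-10, 19))) = sqrt(I*sqrt(37) + 530) = sqrt(530 + I*sqrt(37))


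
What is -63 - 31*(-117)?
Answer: 3564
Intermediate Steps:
-63 - 31*(-117) = -63 + 3627 = 3564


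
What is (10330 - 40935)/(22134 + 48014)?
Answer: -30605/70148 ≈ -0.43629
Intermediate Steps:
(10330 - 40935)/(22134 + 48014) = -30605/70148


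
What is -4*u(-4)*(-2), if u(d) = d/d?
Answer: 8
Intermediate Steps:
u(d) = 1
-4*u(-4)*(-2) = -4*1*(-2) = -4*(-2) = 8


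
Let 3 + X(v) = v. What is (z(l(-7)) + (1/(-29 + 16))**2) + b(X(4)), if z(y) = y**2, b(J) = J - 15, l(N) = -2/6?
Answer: -21116/1521 ≈ -13.883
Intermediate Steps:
X(v) = -3 + v
l(N) = -1/3 (l(N) = -2*1/6 = -1/3)
b(J) = -15 + J
(z(l(-7)) + (1/(-29 + 16))**2) + b(X(4)) = ((-1/3)**2 + (1/(-29 + 16))**2) + (-15 + (-3 + 4)) = (1/9 + (1/(-13))**2) + (-15 + 1) = (1/9 + (-1/13)**2) - 14 = (1/9 + 1/169) - 14 = 178/1521 - 14 = -21116/1521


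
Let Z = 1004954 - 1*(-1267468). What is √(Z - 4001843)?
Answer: I*√1729421 ≈ 1315.1*I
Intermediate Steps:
Z = 2272422 (Z = 1004954 + 1267468 = 2272422)
√(Z - 4001843) = √(2272422 - 4001843) = √(-1729421) = I*√1729421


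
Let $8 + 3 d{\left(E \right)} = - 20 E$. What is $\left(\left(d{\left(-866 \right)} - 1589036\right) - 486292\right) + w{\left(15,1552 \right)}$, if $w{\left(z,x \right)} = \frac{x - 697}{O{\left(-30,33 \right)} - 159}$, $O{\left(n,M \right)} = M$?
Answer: $- \frac{86921693}{42} \approx -2.0696 \cdot 10^{6}$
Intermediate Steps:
$d{\left(E \right)} = - \frac{8}{3} - \frac{20 E}{3}$ ($d{\left(E \right)} = - \frac{8}{3} + \frac{\left(-20\right) E}{3} = - \frac{8}{3} - \frac{20 E}{3}$)
$w{\left(z,x \right)} = \frac{697}{126} - \frac{x}{126}$ ($w{\left(z,x \right)} = \frac{x - 697}{33 - 159} = \frac{-697 + x}{-126} = \left(-697 + x\right) \left(- \frac{1}{126}\right) = \frac{697}{126} - \frac{x}{126}$)
$\left(\left(d{\left(-866 \right)} - 1589036\right) - 486292\right) + w{\left(15,1552 \right)} = \left(\left(\left(- \frac{8}{3} - - \frac{17320}{3}\right) - 1589036\right) - 486292\right) + \left(\frac{697}{126} - \frac{776}{63}\right) = \left(\left(\left(- \frac{8}{3} + \frac{17320}{3}\right) - 1589036\right) - 486292\right) + \left(\frac{697}{126} - \frac{776}{63}\right) = \left(\left(\frac{17312}{3} - 1589036\right) - 486292\right) - \frac{95}{14} = \left(- \frac{4749796}{3} - 486292\right) - \frac{95}{14} = - \frac{6208672}{3} - \frac{95}{14} = - \frac{86921693}{42}$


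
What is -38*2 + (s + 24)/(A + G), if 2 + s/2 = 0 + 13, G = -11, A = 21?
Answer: -357/5 ≈ -71.400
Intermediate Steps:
s = 22 (s = -4 + 2*(0 + 13) = -4 + 2*13 = -4 + 26 = 22)
-38*2 + (s + 24)/(A + G) = -38*2 + (22 + 24)/(21 - 11) = -76 + 46/10 = -76 + 46*(⅒) = -76 + 23/5 = -357/5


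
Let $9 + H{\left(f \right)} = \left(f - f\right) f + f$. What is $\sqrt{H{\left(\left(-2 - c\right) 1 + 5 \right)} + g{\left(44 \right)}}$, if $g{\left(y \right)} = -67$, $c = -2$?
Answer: $i \sqrt{71} \approx 8.4261 i$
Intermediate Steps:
$H{\left(f \right)} = -9 + f$ ($H{\left(f \right)} = -9 + \left(\left(f - f\right) f + f\right) = -9 + \left(0 f + f\right) = -9 + \left(0 + f\right) = -9 + f$)
$\sqrt{H{\left(\left(-2 - c\right) 1 + 5 \right)} + g{\left(44 \right)}} = \sqrt{\left(-9 + \left(\left(-2 - -2\right) 1 + 5\right)\right) - 67} = \sqrt{\left(-9 + \left(\left(-2 + 2\right) 1 + 5\right)\right) - 67} = \sqrt{\left(-9 + \left(0 \cdot 1 + 5\right)\right) - 67} = \sqrt{\left(-9 + \left(0 + 5\right)\right) - 67} = \sqrt{\left(-9 + 5\right) - 67} = \sqrt{-4 - 67} = \sqrt{-71} = i \sqrt{71}$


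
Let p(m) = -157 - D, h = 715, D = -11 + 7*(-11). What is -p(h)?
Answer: 69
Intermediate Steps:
D = -88 (D = -11 - 77 = -88)
p(m) = -69 (p(m) = -157 - 1*(-88) = -157 + 88 = -69)
-p(h) = -1*(-69) = 69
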